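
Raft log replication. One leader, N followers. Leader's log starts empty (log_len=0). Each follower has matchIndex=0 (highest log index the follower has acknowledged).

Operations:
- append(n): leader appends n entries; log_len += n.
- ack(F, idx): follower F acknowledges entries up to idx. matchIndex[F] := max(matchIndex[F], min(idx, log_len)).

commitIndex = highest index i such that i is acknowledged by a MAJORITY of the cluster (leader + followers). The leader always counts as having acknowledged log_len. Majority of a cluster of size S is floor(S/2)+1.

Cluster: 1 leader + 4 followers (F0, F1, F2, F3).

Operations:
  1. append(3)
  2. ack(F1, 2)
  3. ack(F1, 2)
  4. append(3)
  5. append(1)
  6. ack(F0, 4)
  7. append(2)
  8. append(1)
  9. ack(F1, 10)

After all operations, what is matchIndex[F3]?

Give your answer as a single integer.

Answer: 0

Derivation:
Op 1: append 3 -> log_len=3
Op 2: F1 acks idx 2 -> match: F0=0 F1=2 F2=0 F3=0; commitIndex=0
Op 3: F1 acks idx 2 -> match: F0=0 F1=2 F2=0 F3=0; commitIndex=0
Op 4: append 3 -> log_len=6
Op 5: append 1 -> log_len=7
Op 6: F0 acks idx 4 -> match: F0=4 F1=2 F2=0 F3=0; commitIndex=2
Op 7: append 2 -> log_len=9
Op 8: append 1 -> log_len=10
Op 9: F1 acks idx 10 -> match: F0=4 F1=10 F2=0 F3=0; commitIndex=4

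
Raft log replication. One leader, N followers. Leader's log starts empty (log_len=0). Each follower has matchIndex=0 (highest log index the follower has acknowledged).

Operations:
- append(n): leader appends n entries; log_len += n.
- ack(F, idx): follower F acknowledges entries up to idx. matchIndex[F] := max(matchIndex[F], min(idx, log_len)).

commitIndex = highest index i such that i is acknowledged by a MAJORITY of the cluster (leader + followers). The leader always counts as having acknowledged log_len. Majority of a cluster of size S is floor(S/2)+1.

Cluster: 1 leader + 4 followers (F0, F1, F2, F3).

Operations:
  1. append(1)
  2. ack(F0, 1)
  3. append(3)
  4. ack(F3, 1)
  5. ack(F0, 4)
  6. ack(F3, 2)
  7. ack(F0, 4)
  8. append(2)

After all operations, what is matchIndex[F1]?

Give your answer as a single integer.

Answer: 0

Derivation:
Op 1: append 1 -> log_len=1
Op 2: F0 acks idx 1 -> match: F0=1 F1=0 F2=0 F3=0; commitIndex=0
Op 3: append 3 -> log_len=4
Op 4: F3 acks idx 1 -> match: F0=1 F1=0 F2=0 F3=1; commitIndex=1
Op 5: F0 acks idx 4 -> match: F0=4 F1=0 F2=0 F3=1; commitIndex=1
Op 6: F3 acks idx 2 -> match: F0=4 F1=0 F2=0 F3=2; commitIndex=2
Op 7: F0 acks idx 4 -> match: F0=4 F1=0 F2=0 F3=2; commitIndex=2
Op 8: append 2 -> log_len=6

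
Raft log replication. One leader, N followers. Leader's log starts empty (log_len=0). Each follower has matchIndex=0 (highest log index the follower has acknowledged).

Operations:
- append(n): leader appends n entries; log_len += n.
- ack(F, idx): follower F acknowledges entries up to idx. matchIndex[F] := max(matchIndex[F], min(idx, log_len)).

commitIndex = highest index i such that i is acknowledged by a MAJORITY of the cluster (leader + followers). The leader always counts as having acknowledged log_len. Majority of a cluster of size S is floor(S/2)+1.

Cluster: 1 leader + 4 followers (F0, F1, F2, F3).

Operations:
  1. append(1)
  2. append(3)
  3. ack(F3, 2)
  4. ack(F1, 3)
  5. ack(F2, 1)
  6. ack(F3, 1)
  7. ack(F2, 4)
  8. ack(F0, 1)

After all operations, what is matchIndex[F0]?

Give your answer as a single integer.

Op 1: append 1 -> log_len=1
Op 2: append 3 -> log_len=4
Op 3: F3 acks idx 2 -> match: F0=0 F1=0 F2=0 F3=2; commitIndex=0
Op 4: F1 acks idx 3 -> match: F0=0 F1=3 F2=0 F3=2; commitIndex=2
Op 5: F2 acks idx 1 -> match: F0=0 F1=3 F2=1 F3=2; commitIndex=2
Op 6: F3 acks idx 1 -> match: F0=0 F1=3 F2=1 F3=2; commitIndex=2
Op 7: F2 acks idx 4 -> match: F0=0 F1=3 F2=4 F3=2; commitIndex=3
Op 8: F0 acks idx 1 -> match: F0=1 F1=3 F2=4 F3=2; commitIndex=3

Answer: 1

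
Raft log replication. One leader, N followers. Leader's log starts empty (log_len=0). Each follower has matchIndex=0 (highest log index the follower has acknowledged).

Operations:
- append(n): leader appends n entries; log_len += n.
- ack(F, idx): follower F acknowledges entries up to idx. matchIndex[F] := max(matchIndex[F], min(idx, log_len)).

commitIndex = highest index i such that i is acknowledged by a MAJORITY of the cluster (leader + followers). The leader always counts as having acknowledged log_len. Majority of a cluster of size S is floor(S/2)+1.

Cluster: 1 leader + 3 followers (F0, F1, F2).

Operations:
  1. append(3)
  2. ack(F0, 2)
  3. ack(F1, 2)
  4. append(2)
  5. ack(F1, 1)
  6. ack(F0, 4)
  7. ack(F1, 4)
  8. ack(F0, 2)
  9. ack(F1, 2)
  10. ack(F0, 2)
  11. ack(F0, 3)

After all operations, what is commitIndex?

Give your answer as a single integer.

Op 1: append 3 -> log_len=3
Op 2: F0 acks idx 2 -> match: F0=2 F1=0 F2=0; commitIndex=0
Op 3: F1 acks idx 2 -> match: F0=2 F1=2 F2=0; commitIndex=2
Op 4: append 2 -> log_len=5
Op 5: F1 acks idx 1 -> match: F0=2 F1=2 F2=0; commitIndex=2
Op 6: F0 acks idx 4 -> match: F0=4 F1=2 F2=0; commitIndex=2
Op 7: F1 acks idx 4 -> match: F0=4 F1=4 F2=0; commitIndex=4
Op 8: F0 acks idx 2 -> match: F0=4 F1=4 F2=0; commitIndex=4
Op 9: F1 acks idx 2 -> match: F0=4 F1=4 F2=0; commitIndex=4
Op 10: F0 acks idx 2 -> match: F0=4 F1=4 F2=0; commitIndex=4
Op 11: F0 acks idx 3 -> match: F0=4 F1=4 F2=0; commitIndex=4

Answer: 4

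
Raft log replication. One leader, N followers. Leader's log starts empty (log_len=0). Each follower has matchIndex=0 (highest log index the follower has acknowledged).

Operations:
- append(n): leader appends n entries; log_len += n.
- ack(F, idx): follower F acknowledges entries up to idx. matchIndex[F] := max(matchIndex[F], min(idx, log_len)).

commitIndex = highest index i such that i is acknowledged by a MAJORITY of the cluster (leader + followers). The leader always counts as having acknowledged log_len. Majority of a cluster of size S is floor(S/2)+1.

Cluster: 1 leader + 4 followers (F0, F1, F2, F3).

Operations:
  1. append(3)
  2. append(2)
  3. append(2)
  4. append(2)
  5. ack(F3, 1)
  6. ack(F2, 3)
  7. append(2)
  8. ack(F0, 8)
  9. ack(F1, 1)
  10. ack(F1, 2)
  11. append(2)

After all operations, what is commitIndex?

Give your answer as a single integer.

Answer: 3

Derivation:
Op 1: append 3 -> log_len=3
Op 2: append 2 -> log_len=5
Op 3: append 2 -> log_len=7
Op 4: append 2 -> log_len=9
Op 5: F3 acks idx 1 -> match: F0=0 F1=0 F2=0 F3=1; commitIndex=0
Op 6: F2 acks idx 3 -> match: F0=0 F1=0 F2=3 F3=1; commitIndex=1
Op 7: append 2 -> log_len=11
Op 8: F0 acks idx 8 -> match: F0=8 F1=0 F2=3 F3=1; commitIndex=3
Op 9: F1 acks idx 1 -> match: F0=8 F1=1 F2=3 F3=1; commitIndex=3
Op 10: F1 acks idx 2 -> match: F0=8 F1=2 F2=3 F3=1; commitIndex=3
Op 11: append 2 -> log_len=13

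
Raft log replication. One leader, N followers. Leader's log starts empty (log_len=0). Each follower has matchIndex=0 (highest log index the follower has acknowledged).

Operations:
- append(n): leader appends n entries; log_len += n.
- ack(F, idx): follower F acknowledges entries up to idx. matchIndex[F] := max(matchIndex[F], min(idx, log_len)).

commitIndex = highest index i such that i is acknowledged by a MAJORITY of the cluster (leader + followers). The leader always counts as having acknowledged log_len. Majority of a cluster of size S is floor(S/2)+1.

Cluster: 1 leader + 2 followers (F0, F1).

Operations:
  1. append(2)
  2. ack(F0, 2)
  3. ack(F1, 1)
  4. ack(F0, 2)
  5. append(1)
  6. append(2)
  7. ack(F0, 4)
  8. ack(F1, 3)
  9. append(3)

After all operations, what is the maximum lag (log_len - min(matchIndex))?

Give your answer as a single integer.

Answer: 5

Derivation:
Op 1: append 2 -> log_len=2
Op 2: F0 acks idx 2 -> match: F0=2 F1=0; commitIndex=2
Op 3: F1 acks idx 1 -> match: F0=2 F1=1; commitIndex=2
Op 4: F0 acks idx 2 -> match: F0=2 F1=1; commitIndex=2
Op 5: append 1 -> log_len=3
Op 6: append 2 -> log_len=5
Op 7: F0 acks idx 4 -> match: F0=4 F1=1; commitIndex=4
Op 8: F1 acks idx 3 -> match: F0=4 F1=3; commitIndex=4
Op 9: append 3 -> log_len=8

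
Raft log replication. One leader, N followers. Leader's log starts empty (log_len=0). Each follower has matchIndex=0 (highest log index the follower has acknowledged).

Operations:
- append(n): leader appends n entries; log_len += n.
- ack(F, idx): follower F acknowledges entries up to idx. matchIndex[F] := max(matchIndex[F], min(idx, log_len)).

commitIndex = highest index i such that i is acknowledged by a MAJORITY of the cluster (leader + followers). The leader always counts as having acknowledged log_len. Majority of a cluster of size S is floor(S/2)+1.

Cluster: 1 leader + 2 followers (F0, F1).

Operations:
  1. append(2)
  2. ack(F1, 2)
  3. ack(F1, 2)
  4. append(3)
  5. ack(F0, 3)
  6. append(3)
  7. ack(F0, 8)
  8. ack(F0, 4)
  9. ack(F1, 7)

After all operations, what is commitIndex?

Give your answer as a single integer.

Answer: 8

Derivation:
Op 1: append 2 -> log_len=2
Op 2: F1 acks idx 2 -> match: F0=0 F1=2; commitIndex=2
Op 3: F1 acks idx 2 -> match: F0=0 F1=2; commitIndex=2
Op 4: append 3 -> log_len=5
Op 5: F0 acks idx 3 -> match: F0=3 F1=2; commitIndex=3
Op 6: append 3 -> log_len=8
Op 7: F0 acks idx 8 -> match: F0=8 F1=2; commitIndex=8
Op 8: F0 acks idx 4 -> match: F0=8 F1=2; commitIndex=8
Op 9: F1 acks idx 7 -> match: F0=8 F1=7; commitIndex=8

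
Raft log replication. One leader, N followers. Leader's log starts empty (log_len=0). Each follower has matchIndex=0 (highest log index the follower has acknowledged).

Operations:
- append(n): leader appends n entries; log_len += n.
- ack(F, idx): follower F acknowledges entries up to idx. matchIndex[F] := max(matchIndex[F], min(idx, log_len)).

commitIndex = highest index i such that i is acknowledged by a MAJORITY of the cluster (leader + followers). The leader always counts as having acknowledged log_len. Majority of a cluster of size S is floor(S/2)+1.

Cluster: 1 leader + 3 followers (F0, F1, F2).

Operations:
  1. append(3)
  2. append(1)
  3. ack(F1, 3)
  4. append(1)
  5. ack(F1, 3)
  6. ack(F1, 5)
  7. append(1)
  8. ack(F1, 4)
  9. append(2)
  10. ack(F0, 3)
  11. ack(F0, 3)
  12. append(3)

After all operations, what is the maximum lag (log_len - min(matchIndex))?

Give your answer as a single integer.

Op 1: append 3 -> log_len=3
Op 2: append 1 -> log_len=4
Op 3: F1 acks idx 3 -> match: F0=0 F1=3 F2=0; commitIndex=0
Op 4: append 1 -> log_len=5
Op 5: F1 acks idx 3 -> match: F0=0 F1=3 F2=0; commitIndex=0
Op 6: F1 acks idx 5 -> match: F0=0 F1=5 F2=0; commitIndex=0
Op 7: append 1 -> log_len=6
Op 8: F1 acks idx 4 -> match: F0=0 F1=5 F2=0; commitIndex=0
Op 9: append 2 -> log_len=8
Op 10: F0 acks idx 3 -> match: F0=3 F1=5 F2=0; commitIndex=3
Op 11: F0 acks idx 3 -> match: F0=3 F1=5 F2=0; commitIndex=3
Op 12: append 3 -> log_len=11

Answer: 11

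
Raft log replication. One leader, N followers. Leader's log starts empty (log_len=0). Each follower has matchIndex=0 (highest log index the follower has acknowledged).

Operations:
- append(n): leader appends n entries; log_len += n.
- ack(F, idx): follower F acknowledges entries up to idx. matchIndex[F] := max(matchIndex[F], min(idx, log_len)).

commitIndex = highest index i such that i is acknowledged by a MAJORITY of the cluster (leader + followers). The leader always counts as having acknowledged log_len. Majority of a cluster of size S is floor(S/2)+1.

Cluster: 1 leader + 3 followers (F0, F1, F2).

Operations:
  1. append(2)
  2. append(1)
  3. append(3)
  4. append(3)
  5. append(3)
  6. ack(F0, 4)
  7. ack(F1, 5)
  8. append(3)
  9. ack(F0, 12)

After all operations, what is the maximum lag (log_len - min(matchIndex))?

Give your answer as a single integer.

Op 1: append 2 -> log_len=2
Op 2: append 1 -> log_len=3
Op 3: append 3 -> log_len=6
Op 4: append 3 -> log_len=9
Op 5: append 3 -> log_len=12
Op 6: F0 acks idx 4 -> match: F0=4 F1=0 F2=0; commitIndex=0
Op 7: F1 acks idx 5 -> match: F0=4 F1=5 F2=0; commitIndex=4
Op 8: append 3 -> log_len=15
Op 9: F0 acks idx 12 -> match: F0=12 F1=5 F2=0; commitIndex=5

Answer: 15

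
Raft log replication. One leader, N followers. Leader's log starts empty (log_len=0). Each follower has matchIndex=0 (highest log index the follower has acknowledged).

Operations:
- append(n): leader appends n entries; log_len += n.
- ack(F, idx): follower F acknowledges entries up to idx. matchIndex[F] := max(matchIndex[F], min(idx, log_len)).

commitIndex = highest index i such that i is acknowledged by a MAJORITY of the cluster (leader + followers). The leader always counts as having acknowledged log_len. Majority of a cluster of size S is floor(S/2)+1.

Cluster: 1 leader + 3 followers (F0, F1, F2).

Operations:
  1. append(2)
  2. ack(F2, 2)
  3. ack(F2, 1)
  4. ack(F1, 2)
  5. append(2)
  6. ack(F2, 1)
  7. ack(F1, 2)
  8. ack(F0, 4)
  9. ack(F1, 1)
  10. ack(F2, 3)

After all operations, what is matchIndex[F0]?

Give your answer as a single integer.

Answer: 4

Derivation:
Op 1: append 2 -> log_len=2
Op 2: F2 acks idx 2 -> match: F0=0 F1=0 F2=2; commitIndex=0
Op 3: F2 acks idx 1 -> match: F0=0 F1=0 F2=2; commitIndex=0
Op 4: F1 acks idx 2 -> match: F0=0 F1=2 F2=2; commitIndex=2
Op 5: append 2 -> log_len=4
Op 6: F2 acks idx 1 -> match: F0=0 F1=2 F2=2; commitIndex=2
Op 7: F1 acks idx 2 -> match: F0=0 F1=2 F2=2; commitIndex=2
Op 8: F0 acks idx 4 -> match: F0=4 F1=2 F2=2; commitIndex=2
Op 9: F1 acks idx 1 -> match: F0=4 F1=2 F2=2; commitIndex=2
Op 10: F2 acks idx 3 -> match: F0=4 F1=2 F2=3; commitIndex=3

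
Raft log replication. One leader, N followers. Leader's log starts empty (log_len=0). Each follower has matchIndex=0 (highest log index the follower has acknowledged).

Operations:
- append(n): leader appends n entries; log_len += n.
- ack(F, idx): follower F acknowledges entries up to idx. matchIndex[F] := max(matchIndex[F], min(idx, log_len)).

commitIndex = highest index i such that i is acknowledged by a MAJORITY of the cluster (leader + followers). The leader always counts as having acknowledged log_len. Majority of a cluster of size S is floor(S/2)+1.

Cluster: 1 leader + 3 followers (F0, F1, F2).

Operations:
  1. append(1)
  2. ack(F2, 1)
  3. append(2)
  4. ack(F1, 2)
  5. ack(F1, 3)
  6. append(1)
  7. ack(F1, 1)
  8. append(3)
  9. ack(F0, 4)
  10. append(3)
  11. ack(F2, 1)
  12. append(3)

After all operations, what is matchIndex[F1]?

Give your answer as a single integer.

Answer: 3

Derivation:
Op 1: append 1 -> log_len=1
Op 2: F2 acks idx 1 -> match: F0=0 F1=0 F2=1; commitIndex=0
Op 3: append 2 -> log_len=3
Op 4: F1 acks idx 2 -> match: F0=0 F1=2 F2=1; commitIndex=1
Op 5: F1 acks idx 3 -> match: F0=0 F1=3 F2=1; commitIndex=1
Op 6: append 1 -> log_len=4
Op 7: F1 acks idx 1 -> match: F0=0 F1=3 F2=1; commitIndex=1
Op 8: append 3 -> log_len=7
Op 9: F0 acks idx 4 -> match: F0=4 F1=3 F2=1; commitIndex=3
Op 10: append 3 -> log_len=10
Op 11: F2 acks idx 1 -> match: F0=4 F1=3 F2=1; commitIndex=3
Op 12: append 3 -> log_len=13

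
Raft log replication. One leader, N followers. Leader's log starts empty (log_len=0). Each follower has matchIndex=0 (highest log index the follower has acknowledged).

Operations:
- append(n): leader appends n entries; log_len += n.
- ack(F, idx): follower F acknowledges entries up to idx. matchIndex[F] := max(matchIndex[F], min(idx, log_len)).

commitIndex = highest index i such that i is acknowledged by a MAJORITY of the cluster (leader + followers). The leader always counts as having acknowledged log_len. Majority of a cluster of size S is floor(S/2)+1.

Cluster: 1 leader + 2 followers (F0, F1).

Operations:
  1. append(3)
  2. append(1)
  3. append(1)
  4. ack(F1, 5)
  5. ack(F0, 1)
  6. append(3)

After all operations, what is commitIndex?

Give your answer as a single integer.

Answer: 5

Derivation:
Op 1: append 3 -> log_len=3
Op 2: append 1 -> log_len=4
Op 3: append 1 -> log_len=5
Op 4: F1 acks idx 5 -> match: F0=0 F1=5; commitIndex=5
Op 5: F0 acks idx 1 -> match: F0=1 F1=5; commitIndex=5
Op 6: append 3 -> log_len=8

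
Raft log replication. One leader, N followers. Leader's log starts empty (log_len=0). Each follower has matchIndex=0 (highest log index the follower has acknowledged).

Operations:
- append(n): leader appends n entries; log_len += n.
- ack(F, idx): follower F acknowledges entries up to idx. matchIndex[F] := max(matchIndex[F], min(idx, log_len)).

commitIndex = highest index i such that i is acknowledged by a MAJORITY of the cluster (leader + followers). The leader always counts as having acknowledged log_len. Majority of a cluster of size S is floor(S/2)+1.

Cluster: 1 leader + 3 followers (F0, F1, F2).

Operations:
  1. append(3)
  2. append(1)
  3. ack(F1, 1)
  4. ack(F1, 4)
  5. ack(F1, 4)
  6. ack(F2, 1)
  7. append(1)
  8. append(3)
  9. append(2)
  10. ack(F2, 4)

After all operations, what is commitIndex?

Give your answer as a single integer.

Op 1: append 3 -> log_len=3
Op 2: append 1 -> log_len=4
Op 3: F1 acks idx 1 -> match: F0=0 F1=1 F2=0; commitIndex=0
Op 4: F1 acks idx 4 -> match: F0=0 F1=4 F2=0; commitIndex=0
Op 5: F1 acks idx 4 -> match: F0=0 F1=4 F2=0; commitIndex=0
Op 6: F2 acks idx 1 -> match: F0=0 F1=4 F2=1; commitIndex=1
Op 7: append 1 -> log_len=5
Op 8: append 3 -> log_len=8
Op 9: append 2 -> log_len=10
Op 10: F2 acks idx 4 -> match: F0=0 F1=4 F2=4; commitIndex=4

Answer: 4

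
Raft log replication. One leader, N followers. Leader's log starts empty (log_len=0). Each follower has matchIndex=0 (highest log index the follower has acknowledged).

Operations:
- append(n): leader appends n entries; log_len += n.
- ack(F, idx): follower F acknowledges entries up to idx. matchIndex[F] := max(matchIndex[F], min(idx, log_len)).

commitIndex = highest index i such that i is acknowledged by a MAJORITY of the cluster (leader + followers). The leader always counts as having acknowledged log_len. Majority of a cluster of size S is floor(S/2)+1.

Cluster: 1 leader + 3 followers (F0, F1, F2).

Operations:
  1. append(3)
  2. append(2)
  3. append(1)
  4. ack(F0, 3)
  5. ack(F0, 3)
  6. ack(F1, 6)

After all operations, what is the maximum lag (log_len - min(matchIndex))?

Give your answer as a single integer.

Op 1: append 3 -> log_len=3
Op 2: append 2 -> log_len=5
Op 3: append 1 -> log_len=6
Op 4: F0 acks idx 3 -> match: F0=3 F1=0 F2=0; commitIndex=0
Op 5: F0 acks idx 3 -> match: F0=3 F1=0 F2=0; commitIndex=0
Op 6: F1 acks idx 6 -> match: F0=3 F1=6 F2=0; commitIndex=3

Answer: 6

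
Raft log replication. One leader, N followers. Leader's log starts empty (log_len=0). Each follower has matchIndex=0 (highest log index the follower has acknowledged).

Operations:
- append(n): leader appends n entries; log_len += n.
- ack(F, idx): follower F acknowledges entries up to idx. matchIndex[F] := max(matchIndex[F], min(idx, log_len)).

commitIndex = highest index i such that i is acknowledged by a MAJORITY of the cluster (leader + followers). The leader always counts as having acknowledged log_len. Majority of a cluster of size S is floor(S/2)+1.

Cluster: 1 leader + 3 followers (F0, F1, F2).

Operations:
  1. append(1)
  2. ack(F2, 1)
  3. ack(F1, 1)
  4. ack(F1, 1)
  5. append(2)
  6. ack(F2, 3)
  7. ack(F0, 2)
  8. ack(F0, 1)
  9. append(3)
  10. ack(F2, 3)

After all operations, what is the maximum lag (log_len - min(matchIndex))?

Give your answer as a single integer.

Answer: 5

Derivation:
Op 1: append 1 -> log_len=1
Op 2: F2 acks idx 1 -> match: F0=0 F1=0 F2=1; commitIndex=0
Op 3: F1 acks idx 1 -> match: F0=0 F1=1 F2=1; commitIndex=1
Op 4: F1 acks idx 1 -> match: F0=0 F1=1 F2=1; commitIndex=1
Op 5: append 2 -> log_len=3
Op 6: F2 acks idx 3 -> match: F0=0 F1=1 F2=3; commitIndex=1
Op 7: F0 acks idx 2 -> match: F0=2 F1=1 F2=3; commitIndex=2
Op 8: F0 acks idx 1 -> match: F0=2 F1=1 F2=3; commitIndex=2
Op 9: append 3 -> log_len=6
Op 10: F2 acks idx 3 -> match: F0=2 F1=1 F2=3; commitIndex=2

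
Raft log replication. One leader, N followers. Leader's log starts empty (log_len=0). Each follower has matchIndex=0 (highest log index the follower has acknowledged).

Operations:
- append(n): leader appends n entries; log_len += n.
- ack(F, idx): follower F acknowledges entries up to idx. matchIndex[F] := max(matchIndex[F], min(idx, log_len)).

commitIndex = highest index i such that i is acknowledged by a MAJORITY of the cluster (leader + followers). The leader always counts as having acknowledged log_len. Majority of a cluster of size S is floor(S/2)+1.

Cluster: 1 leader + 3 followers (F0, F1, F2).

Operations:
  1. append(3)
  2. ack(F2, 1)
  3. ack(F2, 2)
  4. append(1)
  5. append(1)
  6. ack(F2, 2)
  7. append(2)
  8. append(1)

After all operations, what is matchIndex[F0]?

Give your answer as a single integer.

Answer: 0

Derivation:
Op 1: append 3 -> log_len=3
Op 2: F2 acks idx 1 -> match: F0=0 F1=0 F2=1; commitIndex=0
Op 3: F2 acks idx 2 -> match: F0=0 F1=0 F2=2; commitIndex=0
Op 4: append 1 -> log_len=4
Op 5: append 1 -> log_len=5
Op 6: F2 acks idx 2 -> match: F0=0 F1=0 F2=2; commitIndex=0
Op 7: append 2 -> log_len=7
Op 8: append 1 -> log_len=8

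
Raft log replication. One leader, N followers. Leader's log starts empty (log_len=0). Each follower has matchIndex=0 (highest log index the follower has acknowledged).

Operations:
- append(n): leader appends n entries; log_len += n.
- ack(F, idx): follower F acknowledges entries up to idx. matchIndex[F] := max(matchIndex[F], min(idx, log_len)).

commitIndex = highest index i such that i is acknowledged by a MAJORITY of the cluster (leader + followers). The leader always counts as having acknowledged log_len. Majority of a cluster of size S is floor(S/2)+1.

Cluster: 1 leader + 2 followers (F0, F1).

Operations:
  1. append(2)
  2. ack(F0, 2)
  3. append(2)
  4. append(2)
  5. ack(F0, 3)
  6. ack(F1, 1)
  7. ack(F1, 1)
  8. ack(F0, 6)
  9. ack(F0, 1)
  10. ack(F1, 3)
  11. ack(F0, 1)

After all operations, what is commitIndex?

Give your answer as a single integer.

Op 1: append 2 -> log_len=2
Op 2: F0 acks idx 2 -> match: F0=2 F1=0; commitIndex=2
Op 3: append 2 -> log_len=4
Op 4: append 2 -> log_len=6
Op 5: F0 acks idx 3 -> match: F0=3 F1=0; commitIndex=3
Op 6: F1 acks idx 1 -> match: F0=3 F1=1; commitIndex=3
Op 7: F1 acks idx 1 -> match: F0=3 F1=1; commitIndex=3
Op 8: F0 acks idx 6 -> match: F0=6 F1=1; commitIndex=6
Op 9: F0 acks idx 1 -> match: F0=6 F1=1; commitIndex=6
Op 10: F1 acks idx 3 -> match: F0=6 F1=3; commitIndex=6
Op 11: F0 acks idx 1 -> match: F0=6 F1=3; commitIndex=6

Answer: 6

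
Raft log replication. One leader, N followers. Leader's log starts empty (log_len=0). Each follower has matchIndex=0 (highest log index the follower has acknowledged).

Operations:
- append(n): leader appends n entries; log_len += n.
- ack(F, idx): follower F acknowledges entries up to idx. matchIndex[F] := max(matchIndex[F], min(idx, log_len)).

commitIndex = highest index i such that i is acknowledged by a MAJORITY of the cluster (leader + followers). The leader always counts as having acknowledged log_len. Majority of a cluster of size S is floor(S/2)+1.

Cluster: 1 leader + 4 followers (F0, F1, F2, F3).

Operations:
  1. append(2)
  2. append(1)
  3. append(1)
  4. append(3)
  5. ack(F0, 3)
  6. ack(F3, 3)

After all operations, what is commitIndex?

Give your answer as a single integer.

Op 1: append 2 -> log_len=2
Op 2: append 1 -> log_len=3
Op 3: append 1 -> log_len=4
Op 4: append 3 -> log_len=7
Op 5: F0 acks idx 3 -> match: F0=3 F1=0 F2=0 F3=0; commitIndex=0
Op 6: F3 acks idx 3 -> match: F0=3 F1=0 F2=0 F3=3; commitIndex=3

Answer: 3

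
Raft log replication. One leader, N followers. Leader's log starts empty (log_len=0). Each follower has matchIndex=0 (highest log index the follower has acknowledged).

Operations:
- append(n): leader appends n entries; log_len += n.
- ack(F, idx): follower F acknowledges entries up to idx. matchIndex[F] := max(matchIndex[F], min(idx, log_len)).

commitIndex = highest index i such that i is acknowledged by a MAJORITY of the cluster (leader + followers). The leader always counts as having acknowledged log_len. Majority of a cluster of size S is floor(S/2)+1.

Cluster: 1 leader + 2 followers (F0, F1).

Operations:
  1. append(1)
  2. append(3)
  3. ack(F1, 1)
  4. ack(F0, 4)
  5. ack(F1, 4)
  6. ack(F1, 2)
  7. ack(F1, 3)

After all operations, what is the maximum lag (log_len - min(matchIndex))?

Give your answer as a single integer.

Answer: 0

Derivation:
Op 1: append 1 -> log_len=1
Op 2: append 3 -> log_len=4
Op 3: F1 acks idx 1 -> match: F0=0 F1=1; commitIndex=1
Op 4: F0 acks idx 4 -> match: F0=4 F1=1; commitIndex=4
Op 5: F1 acks idx 4 -> match: F0=4 F1=4; commitIndex=4
Op 6: F1 acks idx 2 -> match: F0=4 F1=4; commitIndex=4
Op 7: F1 acks idx 3 -> match: F0=4 F1=4; commitIndex=4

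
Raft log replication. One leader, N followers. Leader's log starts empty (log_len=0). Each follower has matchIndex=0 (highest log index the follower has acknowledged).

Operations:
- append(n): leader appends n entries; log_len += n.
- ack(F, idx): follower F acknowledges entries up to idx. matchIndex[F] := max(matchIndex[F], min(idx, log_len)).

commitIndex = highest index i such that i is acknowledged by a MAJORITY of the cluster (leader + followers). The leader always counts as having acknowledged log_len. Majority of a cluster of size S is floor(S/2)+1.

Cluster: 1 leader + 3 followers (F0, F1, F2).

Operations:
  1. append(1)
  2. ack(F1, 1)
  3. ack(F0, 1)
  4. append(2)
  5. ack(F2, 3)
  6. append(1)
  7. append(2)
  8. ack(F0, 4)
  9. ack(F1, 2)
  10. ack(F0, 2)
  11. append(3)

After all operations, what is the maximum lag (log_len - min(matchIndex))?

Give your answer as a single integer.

Answer: 7

Derivation:
Op 1: append 1 -> log_len=1
Op 2: F1 acks idx 1 -> match: F0=0 F1=1 F2=0; commitIndex=0
Op 3: F0 acks idx 1 -> match: F0=1 F1=1 F2=0; commitIndex=1
Op 4: append 2 -> log_len=3
Op 5: F2 acks idx 3 -> match: F0=1 F1=1 F2=3; commitIndex=1
Op 6: append 1 -> log_len=4
Op 7: append 2 -> log_len=6
Op 8: F0 acks idx 4 -> match: F0=4 F1=1 F2=3; commitIndex=3
Op 9: F1 acks idx 2 -> match: F0=4 F1=2 F2=3; commitIndex=3
Op 10: F0 acks idx 2 -> match: F0=4 F1=2 F2=3; commitIndex=3
Op 11: append 3 -> log_len=9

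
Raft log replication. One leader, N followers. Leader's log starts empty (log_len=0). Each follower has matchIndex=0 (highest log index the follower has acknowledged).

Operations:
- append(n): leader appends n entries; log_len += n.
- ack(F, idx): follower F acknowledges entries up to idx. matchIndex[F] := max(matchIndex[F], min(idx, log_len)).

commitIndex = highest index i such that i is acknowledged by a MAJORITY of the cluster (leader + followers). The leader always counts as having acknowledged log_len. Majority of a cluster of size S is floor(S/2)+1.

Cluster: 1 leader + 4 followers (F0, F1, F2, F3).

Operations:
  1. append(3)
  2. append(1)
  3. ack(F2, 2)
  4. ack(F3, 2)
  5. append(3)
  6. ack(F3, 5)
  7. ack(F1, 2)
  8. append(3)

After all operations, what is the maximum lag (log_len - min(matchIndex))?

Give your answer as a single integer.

Op 1: append 3 -> log_len=3
Op 2: append 1 -> log_len=4
Op 3: F2 acks idx 2 -> match: F0=0 F1=0 F2=2 F3=0; commitIndex=0
Op 4: F3 acks idx 2 -> match: F0=0 F1=0 F2=2 F3=2; commitIndex=2
Op 5: append 3 -> log_len=7
Op 6: F3 acks idx 5 -> match: F0=0 F1=0 F2=2 F3=5; commitIndex=2
Op 7: F1 acks idx 2 -> match: F0=0 F1=2 F2=2 F3=5; commitIndex=2
Op 8: append 3 -> log_len=10

Answer: 10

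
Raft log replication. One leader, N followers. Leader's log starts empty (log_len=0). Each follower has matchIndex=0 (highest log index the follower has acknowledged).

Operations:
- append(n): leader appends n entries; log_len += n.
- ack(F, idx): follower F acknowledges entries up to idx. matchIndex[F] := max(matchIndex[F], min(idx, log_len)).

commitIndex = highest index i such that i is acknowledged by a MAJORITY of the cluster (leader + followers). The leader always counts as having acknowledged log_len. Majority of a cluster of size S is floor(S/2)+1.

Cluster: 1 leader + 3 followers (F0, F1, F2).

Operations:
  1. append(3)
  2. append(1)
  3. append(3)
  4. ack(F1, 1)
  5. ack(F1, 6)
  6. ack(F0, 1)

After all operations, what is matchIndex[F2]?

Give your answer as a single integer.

Answer: 0

Derivation:
Op 1: append 3 -> log_len=3
Op 2: append 1 -> log_len=4
Op 3: append 3 -> log_len=7
Op 4: F1 acks idx 1 -> match: F0=0 F1=1 F2=0; commitIndex=0
Op 5: F1 acks idx 6 -> match: F0=0 F1=6 F2=0; commitIndex=0
Op 6: F0 acks idx 1 -> match: F0=1 F1=6 F2=0; commitIndex=1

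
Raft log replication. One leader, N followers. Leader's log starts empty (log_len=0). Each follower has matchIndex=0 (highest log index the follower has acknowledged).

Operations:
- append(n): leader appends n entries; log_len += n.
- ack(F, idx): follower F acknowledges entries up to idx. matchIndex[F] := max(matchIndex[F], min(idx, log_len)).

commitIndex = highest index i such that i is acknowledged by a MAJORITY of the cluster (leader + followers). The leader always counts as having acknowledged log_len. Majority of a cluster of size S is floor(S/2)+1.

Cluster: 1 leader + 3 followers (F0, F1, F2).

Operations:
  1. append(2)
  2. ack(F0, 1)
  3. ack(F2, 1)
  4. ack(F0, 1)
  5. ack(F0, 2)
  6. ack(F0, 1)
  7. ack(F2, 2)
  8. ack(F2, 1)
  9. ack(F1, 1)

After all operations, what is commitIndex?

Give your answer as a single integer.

Answer: 2

Derivation:
Op 1: append 2 -> log_len=2
Op 2: F0 acks idx 1 -> match: F0=1 F1=0 F2=0; commitIndex=0
Op 3: F2 acks idx 1 -> match: F0=1 F1=0 F2=1; commitIndex=1
Op 4: F0 acks idx 1 -> match: F0=1 F1=0 F2=1; commitIndex=1
Op 5: F0 acks idx 2 -> match: F0=2 F1=0 F2=1; commitIndex=1
Op 6: F0 acks idx 1 -> match: F0=2 F1=0 F2=1; commitIndex=1
Op 7: F2 acks idx 2 -> match: F0=2 F1=0 F2=2; commitIndex=2
Op 8: F2 acks idx 1 -> match: F0=2 F1=0 F2=2; commitIndex=2
Op 9: F1 acks idx 1 -> match: F0=2 F1=1 F2=2; commitIndex=2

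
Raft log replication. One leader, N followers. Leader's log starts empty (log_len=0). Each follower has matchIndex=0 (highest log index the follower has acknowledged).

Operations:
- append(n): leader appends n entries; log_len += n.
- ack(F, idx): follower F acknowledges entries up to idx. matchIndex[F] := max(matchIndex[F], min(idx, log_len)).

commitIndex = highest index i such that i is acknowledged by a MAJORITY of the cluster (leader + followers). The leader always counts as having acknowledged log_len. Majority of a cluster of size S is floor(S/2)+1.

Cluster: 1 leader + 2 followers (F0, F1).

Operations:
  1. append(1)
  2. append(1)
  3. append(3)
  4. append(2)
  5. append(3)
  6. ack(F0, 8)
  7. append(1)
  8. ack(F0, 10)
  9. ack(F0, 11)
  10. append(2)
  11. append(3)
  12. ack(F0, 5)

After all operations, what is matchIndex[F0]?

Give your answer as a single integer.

Op 1: append 1 -> log_len=1
Op 2: append 1 -> log_len=2
Op 3: append 3 -> log_len=5
Op 4: append 2 -> log_len=7
Op 5: append 3 -> log_len=10
Op 6: F0 acks idx 8 -> match: F0=8 F1=0; commitIndex=8
Op 7: append 1 -> log_len=11
Op 8: F0 acks idx 10 -> match: F0=10 F1=0; commitIndex=10
Op 9: F0 acks idx 11 -> match: F0=11 F1=0; commitIndex=11
Op 10: append 2 -> log_len=13
Op 11: append 3 -> log_len=16
Op 12: F0 acks idx 5 -> match: F0=11 F1=0; commitIndex=11

Answer: 11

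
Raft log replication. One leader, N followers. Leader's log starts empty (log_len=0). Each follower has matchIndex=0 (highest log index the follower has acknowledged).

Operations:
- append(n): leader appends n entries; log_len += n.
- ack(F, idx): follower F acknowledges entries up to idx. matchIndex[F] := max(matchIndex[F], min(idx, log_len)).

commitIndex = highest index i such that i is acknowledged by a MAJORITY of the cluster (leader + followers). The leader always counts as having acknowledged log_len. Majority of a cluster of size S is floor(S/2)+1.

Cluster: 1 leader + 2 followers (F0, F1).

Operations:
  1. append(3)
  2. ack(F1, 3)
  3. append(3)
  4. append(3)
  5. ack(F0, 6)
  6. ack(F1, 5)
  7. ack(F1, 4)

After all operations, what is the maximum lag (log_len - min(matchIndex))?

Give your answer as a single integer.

Answer: 4

Derivation:
Op 1: append 3 -> log_len=3
Op 2: F1 acks idx 3 -> match: F0=0 F1=3; commitIndex=3
Op 3: append 3 -> log_len=6
Op 4: append 3 -> log_len=9
Op 5: F0 acks idx 6 -> match: F0=6 F1=3; commitIndex=6
Op 6: F1 acks idx 5 -> match: F0=6 F1=5; commitIndex=6
Op 7: F1 acks idx 4 -> match: F0=6 F1=5; commitIndex=6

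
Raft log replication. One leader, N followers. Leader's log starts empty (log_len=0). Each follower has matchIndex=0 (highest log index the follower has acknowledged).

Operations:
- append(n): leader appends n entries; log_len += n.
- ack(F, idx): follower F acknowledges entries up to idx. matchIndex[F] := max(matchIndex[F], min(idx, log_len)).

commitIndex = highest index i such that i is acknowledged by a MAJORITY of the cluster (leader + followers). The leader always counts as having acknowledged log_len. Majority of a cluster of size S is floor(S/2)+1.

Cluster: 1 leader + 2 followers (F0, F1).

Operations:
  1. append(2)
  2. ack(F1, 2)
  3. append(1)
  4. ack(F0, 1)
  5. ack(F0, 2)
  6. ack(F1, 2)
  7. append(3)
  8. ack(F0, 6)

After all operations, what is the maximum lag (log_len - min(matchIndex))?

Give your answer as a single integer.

Answer: 4

Derivation:
Op 1: append 2 -> log_len=2
Op 2: F1 acks idx 2 -> match: F0=0 F1=2; commitIndex=2
Op 3: append 1 -> log_len=3
Op 4: F0 acks idx 1 -> match: F0=1 F1=2; commitIndex=2
Op 5: F0 acks idx 2 -> match: F0=2 F1=2; commitIndex=2
Op 6: F1 acks idx 2 -> match: F0=2 F1=2; commitIndex=2
Op 7: append 3 -> log_len=6
Op 8: F0 acks idx 6 -> match: F0=6 F1=2; commitIndex=6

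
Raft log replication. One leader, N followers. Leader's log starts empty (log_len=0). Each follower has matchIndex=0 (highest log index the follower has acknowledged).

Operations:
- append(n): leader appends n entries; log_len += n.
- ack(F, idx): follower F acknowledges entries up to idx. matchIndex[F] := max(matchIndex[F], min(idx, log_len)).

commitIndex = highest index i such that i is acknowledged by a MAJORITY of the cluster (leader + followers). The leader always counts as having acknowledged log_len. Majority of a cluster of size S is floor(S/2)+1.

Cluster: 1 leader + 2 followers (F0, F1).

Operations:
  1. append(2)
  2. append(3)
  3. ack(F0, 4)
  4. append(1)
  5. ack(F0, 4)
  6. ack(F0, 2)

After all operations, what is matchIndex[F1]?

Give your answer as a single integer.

Answer: 0

Derivation:
Op 1: append 2 -> log_len=2
Op 2: append 3 -> log_len=5
Op 3: F0 acks idx 4 -> match: F0=4 F1=0; commitIndex=4
Op 4: append 1 -> log_len=6
Op 5: F0 acks idx 4 -> match: F0=4 F1=0; commitIndex=4
Op 6: F0 acks idx 2 -> match: F0=4 F1=0; commitIndex=4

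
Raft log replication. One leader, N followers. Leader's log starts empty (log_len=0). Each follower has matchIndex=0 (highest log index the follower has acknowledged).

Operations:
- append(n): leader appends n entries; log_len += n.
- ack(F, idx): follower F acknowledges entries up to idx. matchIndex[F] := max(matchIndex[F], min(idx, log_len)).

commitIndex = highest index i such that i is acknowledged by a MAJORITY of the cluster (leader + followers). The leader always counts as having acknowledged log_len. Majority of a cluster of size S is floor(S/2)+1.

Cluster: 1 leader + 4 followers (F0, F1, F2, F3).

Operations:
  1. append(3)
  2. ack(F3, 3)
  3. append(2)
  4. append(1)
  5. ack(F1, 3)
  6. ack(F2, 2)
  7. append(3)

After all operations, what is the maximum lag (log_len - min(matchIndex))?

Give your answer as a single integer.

Answer: 9

Derivation:
Op 1: append 3 -> log_len=3
Op 2: F3 acks idx 3 -> match: F0=0 F1=0 F2=0 F3=3; commitIndex=0
Op 3: append 2 -> log_len=5
Op 4: append 1 -> log_len=6
Op 5: F1 acks idx 3 -> match: F0=0 F1=3 F2=0 F3=3; commitIndex=3
Op 6: F2 acks idx 2 -> match: F0=0 F1=3 F2=2 F3=3; commitIndex=3
Op 7: append 3 -> log_len=9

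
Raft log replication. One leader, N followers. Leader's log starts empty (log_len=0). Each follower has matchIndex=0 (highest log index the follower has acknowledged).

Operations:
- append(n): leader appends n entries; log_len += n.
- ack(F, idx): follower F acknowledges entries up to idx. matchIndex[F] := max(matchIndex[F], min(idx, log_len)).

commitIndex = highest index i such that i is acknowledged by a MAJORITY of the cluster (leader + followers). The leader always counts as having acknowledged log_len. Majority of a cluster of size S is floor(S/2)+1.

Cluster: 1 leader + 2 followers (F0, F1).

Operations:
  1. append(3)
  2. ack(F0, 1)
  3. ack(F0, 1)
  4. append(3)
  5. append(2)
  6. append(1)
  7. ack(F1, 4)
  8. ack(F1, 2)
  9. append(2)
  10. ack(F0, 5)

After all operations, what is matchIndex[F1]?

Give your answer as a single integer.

Op 1: append 3 -> log_len=3
Op 2: F0 acks idx 1 -> match: F0=1 F1=0; commitIndex=1
Op 3: F0 acks idx 1 -> match: F0=1 F1=0; commitIndex=1
Op 4: append 3 -> log_len=6
Op 5: append 2 -> log_len=8
Op 6: append 1 -> log_len=9
Op 7: F1 acks idx 4 -> match: F0=1 F1=4; commitIndex=4
Op 8: F1 acks idx 2 -> match: F0=1 F1=4; commitIndex=4
Op 9: append 2 -> log_len=11
Op 10: F0 acks idx 5 -> match: F0=5 F1=4; commitIndex=5

Answer: 4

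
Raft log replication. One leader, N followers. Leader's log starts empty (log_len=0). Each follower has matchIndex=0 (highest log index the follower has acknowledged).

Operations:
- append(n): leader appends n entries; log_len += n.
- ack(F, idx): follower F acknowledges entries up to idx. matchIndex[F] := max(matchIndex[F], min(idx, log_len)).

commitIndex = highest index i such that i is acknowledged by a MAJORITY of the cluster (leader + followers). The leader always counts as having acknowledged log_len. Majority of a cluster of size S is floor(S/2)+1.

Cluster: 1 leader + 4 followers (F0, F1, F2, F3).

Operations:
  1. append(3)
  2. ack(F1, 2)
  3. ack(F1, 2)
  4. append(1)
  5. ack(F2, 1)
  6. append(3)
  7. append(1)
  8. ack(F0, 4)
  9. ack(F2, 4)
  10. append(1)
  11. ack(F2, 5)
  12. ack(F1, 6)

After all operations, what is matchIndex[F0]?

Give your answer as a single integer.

Answer: 4

Derivation:
Op 1: append 3 -> log_len=3
Op 2: F1 acks idx 2 -> match: F0=0 F1=2 F2=0 F3=0; commitIndex=0
Op 3: F1 acks idx 2 -> match: F0=0 F1=2 F2=0 F3=0; commitIndex=0
Op 4: append 1 -> log_len=4
Op 5: F2 acks idx 1 -> match: F0=0 F1=2 F2=1 F3=0; commitIndex=1
Op 6: append 3 -> log_len=7
Op 7: append 1 -> log_len=8
Op 8: F0 acks idx 4 -> match: F0=4 F1=2 F2=1 F3=0; commitIndex=2
Op 9: F2 acks idx 4 -> match: F0=4 F1=2 F2=4 F3=0; commitIndex=4
Op 10: append 1 -> log_len=9
Op 11: F2 acks idx 5 -> match: F0=4 F1=2 F2=5 F3=0; commitIndex=4
Op 12: F1 acks idx 6 -> match: F0=4 F1=6 F2=5 F3=0; commitIndex=5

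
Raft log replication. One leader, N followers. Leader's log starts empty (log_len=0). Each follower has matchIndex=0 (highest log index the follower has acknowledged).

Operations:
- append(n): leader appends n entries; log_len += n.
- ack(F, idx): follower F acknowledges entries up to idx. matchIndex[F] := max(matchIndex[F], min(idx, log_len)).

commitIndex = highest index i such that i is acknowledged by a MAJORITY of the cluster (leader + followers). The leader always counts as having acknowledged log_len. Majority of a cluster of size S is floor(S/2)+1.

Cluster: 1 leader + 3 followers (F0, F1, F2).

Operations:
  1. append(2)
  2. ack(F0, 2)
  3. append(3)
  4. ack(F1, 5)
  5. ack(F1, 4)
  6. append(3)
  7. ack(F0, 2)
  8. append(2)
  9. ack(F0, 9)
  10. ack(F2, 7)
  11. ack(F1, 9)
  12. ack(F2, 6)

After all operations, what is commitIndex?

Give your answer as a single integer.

Answer: 9

Derivation:
Op 1: append 2 -> log_len=2
Op 2: F0 acks idx 2 -> match: F0=2 F1=0 F2=0; commitIndex=0
Op 3: append 3 -> log_len=5
Op 4: F1 acks idx 5 -> match: F0=2 F1=5 F2=0; commitIndex=2
Op 5: F1 acks idx 4 -> match: F0=2 F1=5 F2=0; commitIndex=2
Op 6: append 3 -> log_len=8
Op 7: F0 acks idx 2 -> match: F0=2 F1=5 F2=0; commitIndex=2
Op 8: append 2 -> log_len=10
Op 9: F0 acks idx 9 -> match: F0=9 F1=5 F2=0; commitIndex=5
Op 10: F2 acks idx 7 -> match: F0=9 F1=5 F2=7; commitIndex=7
Op 11: F1 acks idx 9 -> match: F0=9 F1=9 F2=7; commitIndex=9
Op 12: F2 acks idx 6 -> match: F0=9 F1=9 F2=7; commitIndex=9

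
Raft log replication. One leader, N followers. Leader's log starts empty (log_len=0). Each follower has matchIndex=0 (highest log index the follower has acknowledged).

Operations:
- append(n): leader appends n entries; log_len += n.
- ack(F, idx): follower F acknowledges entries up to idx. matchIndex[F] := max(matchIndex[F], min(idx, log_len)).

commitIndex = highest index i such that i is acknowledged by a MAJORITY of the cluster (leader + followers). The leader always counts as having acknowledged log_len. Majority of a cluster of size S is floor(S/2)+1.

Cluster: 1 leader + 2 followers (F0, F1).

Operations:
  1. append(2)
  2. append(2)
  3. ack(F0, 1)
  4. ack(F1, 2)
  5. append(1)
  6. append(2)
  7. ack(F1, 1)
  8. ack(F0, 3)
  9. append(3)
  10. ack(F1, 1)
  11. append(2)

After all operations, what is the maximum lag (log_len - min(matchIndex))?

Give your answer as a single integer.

Answer: 10

Derivation:
Op 1: append 2 -> log_len=2
Op 2: append 2 -> log_len=4
Op 3: F0 acks idx 1 -> match: F0=1 F1=0; commitIndex=1
Op 4: F1 acks idx 2 -> match: F0=1 F1=2; commitIndex=2
Op 5: append 1 -> log_len=5
Op 6: append 2 -> log_len=7
Op 7: F1 acks idx 1 -> match: F0=1 F1=2; commitIndex=2
Op 8: F0 acks idx 3 -> match: F0=3 F1=2; commitIndex=3
Op 9: append 3 -> log_len=10
Op 10: F1 acks idx 1 -> match: F0=3 F1=2; commitIndex=3
Op 11: append 2 -> log_len=12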